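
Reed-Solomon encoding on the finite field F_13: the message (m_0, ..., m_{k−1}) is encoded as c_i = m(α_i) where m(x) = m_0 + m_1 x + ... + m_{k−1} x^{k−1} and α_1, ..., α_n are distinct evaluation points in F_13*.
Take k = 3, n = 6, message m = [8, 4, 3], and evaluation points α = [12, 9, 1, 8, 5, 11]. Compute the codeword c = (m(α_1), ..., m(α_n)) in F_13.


c = [7, 1, 2, 11, 12, 12]

Message polynomial: m(x) = 8 + 4·x + 3·x^2 (mod 13).
For each evaluation point α_i, compute m(α_i) mod 13:
  α_1 = 12: Horner steps 3 → 1 → 7, so m(12) = 7.
  α_2 = 9: Horner steps 3 → 5 → 1, so m(9) = 1.
  α_3 = 1: Horner steps 3 → 7 → 2, so m(1) = 2.
  α_4 = 8: Horner steps 3 → 2 → 11, so m(8) = 11.
  α_5 = 5: Horner steps 3 → 6 → 12, so m(5) = 12.
  α_6 = 11: Horner steps 3 → 11 → 12, so m(11) = 12.
Codeword c = [7, 1, 2, 11, 12, 12] ∈ F_13^6.


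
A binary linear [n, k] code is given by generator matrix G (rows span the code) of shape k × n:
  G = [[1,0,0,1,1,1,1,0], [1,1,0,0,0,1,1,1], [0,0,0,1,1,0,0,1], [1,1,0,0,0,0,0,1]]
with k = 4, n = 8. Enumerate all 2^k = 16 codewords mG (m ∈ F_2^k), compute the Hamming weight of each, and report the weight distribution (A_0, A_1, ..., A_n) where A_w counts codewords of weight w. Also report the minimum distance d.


Weight distribution: A_0 = 1, A_1 = 1, A_2 = 2, A_3 = 4, A_4 = 3, A_5 = 3, A_6 = 2. Minimum distance d = 1.

Enumerate all 2^4 = 16 messages m ∈ F_2^4.
For each, compute codeword c = mG in F_2^8, then tally its weight.
  m = 0000 → c = 00000000, weight = 0.
  m = 1000 → c = 10011110, weight = 5.
  m = 0100 → c = 11000111, weight = 5.
  m = 1100 → c = 01011001, weight = 4.
  m = 0010 → c = 00011001, weight = 3.
  m = 1010 → c = 10000111, weight = 4.
  m = 0110 → c = 11011110, weight = 6.
  m = 1110 → c = 01000000, weight = 1.
  m = 0001 → c = 11000001, weight = 3.
  m = 1001 → c = 01011111, weight = 6.
  m = 0101 → c = 00000110, weight = 2.
  m = 1101 → c = 10011000, weight = 3.
  m = 0011 → c = 11011000, weight = 4.
  m = 1011 → c = 01000110, weight = 3.
  m = 0111 → c = 00011111, weight = 5.
  m = 1111 → c = 10000001, weight = 2.
Tally weights:
  weight 0: 1 codewords.
  weight 1: 1 codewords.
  weight 2: 2 codewords.
  weight 3: 4 codewords.
  weight 4: 3 codewords.
  weight 5: 3 codewords.
  weight 6: 2 codewords.
Minimum distance d = smallest w > 0 with A_w > 0 = 1.
Sanity: Σ A_w = 16 = 2^4 = 16 ✓.


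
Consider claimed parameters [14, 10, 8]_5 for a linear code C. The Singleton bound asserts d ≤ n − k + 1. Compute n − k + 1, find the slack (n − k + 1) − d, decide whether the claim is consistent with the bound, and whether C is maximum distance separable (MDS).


Singleton RHS = n − k + 1 = 5, slack = -3, bound violated (no such code; not MDS).

Singleton bound: d ≤ n − k + 1.
Here n = 14, k = 10, so n − k + 1 = 5.
Given d = 8, check d ≤ 5: NO.
Slack = (n − k + 1) − d = -3.
The slack is negative: d = 8 exceeds n − k + 1 = 5 by 3, so the Singleton bound is violated and no linear [14, 10, 8]_5 code can exist. In particular it is not MDS (MDS requires d = n − k + 1 exactly).
Description: the claimed parameters are [14, 10, 8]_5; such a code would be impossible (violates the Singleton bound).


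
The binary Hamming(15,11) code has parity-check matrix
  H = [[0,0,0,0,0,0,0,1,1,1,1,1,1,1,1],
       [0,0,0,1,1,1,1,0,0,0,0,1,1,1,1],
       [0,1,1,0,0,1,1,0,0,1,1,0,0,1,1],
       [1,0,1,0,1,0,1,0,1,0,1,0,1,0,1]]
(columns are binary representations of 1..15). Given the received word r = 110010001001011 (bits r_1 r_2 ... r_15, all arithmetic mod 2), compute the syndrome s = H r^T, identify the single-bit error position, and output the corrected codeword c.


s = (0, 0, 1, 0)^T, error position = 2, corrected codeword c = 100010001001011

Compute s = H r^T mod 2 one row at a time:
  s_1 = 0 + 1 + 0 + 0 + 1 + 0 + 1 + 1 = 4 ≡ 0 (mod 2).
  s_2 = 0 + 1 + 0 + 0 + 1 + 0 + 1 + 1 = 4 ≡ 0 (mod 2).
  s_3 = 1 + 0 + 0 + 0 + 0 + 0 + 1 + 1 = 3 ≡ 1 (mod 2).
  s_4 = 1 + 0 + 1 + 0 + 1 + 0 + 0 + 1 = 4 ≡ 0 (mod 2).
s = (0, 0, 1, 0)^T — this equals column 2 of H (binary 0010), so error is at position 2.
Correct: flip bit 2 of r = 110010001001011 to get c = 100010001001011.


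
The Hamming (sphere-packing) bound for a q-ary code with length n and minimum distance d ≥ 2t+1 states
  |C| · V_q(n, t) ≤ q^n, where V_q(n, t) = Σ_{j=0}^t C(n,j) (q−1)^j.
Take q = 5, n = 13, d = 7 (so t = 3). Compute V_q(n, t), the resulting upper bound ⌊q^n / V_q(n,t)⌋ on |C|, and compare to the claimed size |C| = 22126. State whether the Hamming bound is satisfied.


V_q(n, t) = 19605, q^n = 1220703125, Hamming bound = 62264, |C| = 22126 ≤ bound (satisfied).

Step 1: Compute V_q(n, t) = Σ_{j=0}^3 C(n, j) (q−1)^j.
  j = 0: C(13,0)·(4)^0 = 1·1 = 1.
  j = 1: C(13,1)·(4)^1 = 13·4 = 52.
  j = 2: C(13,2)·(4)^2 = 78·16 = 1248.
  j = 3: C(13,3)·(4)^3 = 286·64 = 18304.
  V_q(n, t) = 1 + 52 + 1248 + 18304 = 19605.
Step 2: q^n = 5^13 = 1220703125.
Step 3: Hamming bound ⌊q^n / V_q(n,t)⌋ = ⌊1220703125/19605⌋ = 62264.
Step 4: Compare |C| = 22126 to 62264: satisfied.
The claimed |C| lies below the Hamming bound.


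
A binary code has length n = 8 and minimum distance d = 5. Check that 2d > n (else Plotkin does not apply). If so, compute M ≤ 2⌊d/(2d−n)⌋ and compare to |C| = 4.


Plotkin bound M ≤ 4; given |C| = 4 ≤ bound (satisfied).

Check applicability: 2d = 10, n = 8.
2d − n = 2 > 0, so Plotkin applies.
Compute d/(2d−n) = 5/2 ≈ 2.5000.
⌊d/(2d−n)⌋ = 2.
Plotkin bound: M ≤ 2·2 = 4.
Given |C| = 4, check: satisfied.
This |C| is at the Plotkin bound.


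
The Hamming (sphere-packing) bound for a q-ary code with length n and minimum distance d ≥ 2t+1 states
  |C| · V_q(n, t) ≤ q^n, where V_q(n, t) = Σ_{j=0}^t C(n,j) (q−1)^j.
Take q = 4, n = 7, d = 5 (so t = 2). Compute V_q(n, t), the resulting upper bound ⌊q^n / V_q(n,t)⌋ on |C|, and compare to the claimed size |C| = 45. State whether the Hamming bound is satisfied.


V_q(n, t) = 211, q^n = 16384, Hamming bound = 77, |C| = 45 ≤ bound (satisfied).

Step 1: Compute V_q(n, t) = Σ_{j=0}^2 C(n, j) (q−1)^j.
  j = 0: C(7,0)·(3)^0 = 1·1 = 1.
  j = 1: C(7,1)·(3)^1 = 7·3 = 21.
  j = 2: C(7,2)·(3)^2 = 21·9 = 189.
  V_q(n, t) = 1 + 21 + 189 = 211.
Step 2: q^n = 4^7 = 16384.
Step 3: Hamming bound ⌊q^n / V_q(n,t)⌋ = ⌊16384/211⌋ = 77.
Step 4: Compare |C| = 45 to 77: satisfied.
The claimed |C| lies below the Hamming bound.


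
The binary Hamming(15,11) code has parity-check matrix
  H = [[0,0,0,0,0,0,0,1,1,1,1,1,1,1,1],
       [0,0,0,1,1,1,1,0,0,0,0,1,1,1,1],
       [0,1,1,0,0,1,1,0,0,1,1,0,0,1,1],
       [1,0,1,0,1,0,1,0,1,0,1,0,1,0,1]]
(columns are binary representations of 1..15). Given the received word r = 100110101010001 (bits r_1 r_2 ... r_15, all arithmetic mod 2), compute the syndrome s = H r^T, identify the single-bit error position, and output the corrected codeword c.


s = (1, 0, 1, 0)^T, error position = 10, corrected codeword c = 100110101110001

Compute s = H r^T mod 2 one row at a time:
  s_1 = 0 + 1 + 0 + 1 + 0 + 0 + 0 + 1 = 3 ≡ 1 (mod 2).
  s_2 = 1 + 1 + 0 + 1 + 0 + 0 + 0 + 1 = 4 ≡ 0 (mod 2).
  s_3 = 0 + 0 + 0 + 1 + 0 + 1 + 0 + 1 = 3 ≡ 1 (mod 2).
  s_4 = 1 + 0 + 1 + 1 + 1 + 1 + 0 + 1 = 6 ≡ 0 (mod 2).
s = (1, 0, 1, 0)^T — this equals column 10 of H (binary 1010), so error is at position 10.
Correct: flip bit 10 of r = 100110101010001 to get c = 100110101110001.


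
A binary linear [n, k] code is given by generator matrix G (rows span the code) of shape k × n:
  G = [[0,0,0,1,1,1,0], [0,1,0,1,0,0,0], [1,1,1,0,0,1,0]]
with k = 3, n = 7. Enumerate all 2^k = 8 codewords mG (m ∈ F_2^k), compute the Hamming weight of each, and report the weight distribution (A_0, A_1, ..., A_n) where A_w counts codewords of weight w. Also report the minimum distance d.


Weight distribution: A_0 = 1, A_2 = 1, A_3 = 3, A_4 = 2, A_5 = 1. Minimum distance d = 2.

Enumerate all 2^3 = 8 messages m ∈ F_2^3.
For each, compute codeword c = mG in F_2^7, then tally its weight.
  m = 000 → c = 0000000, weight = 0.
  m = 100 → c = 0001110, weight = 3.
  m = 010 → c = 0101000, weight = 2.
  m = 110 → c = 0100110, weight = 3.
  m = 001 → c = 1110010, weight = 4.
  m = 101 → c = 1111100, weight = 5.
  m = 011 → c = 1011010, weight = 4.
  m = 111 → c = 1010100, weight = 3.
Tally weights:
  weight 0: 1 codewords.
  weight 2: 1 codewords.
  weight 3: 3 codewords.
  weight 4: 2 codewords.
  weight 5: 1 codewords.
Minimum distance d = smallest w > 0 with A_w > 0 = 2.
Sanity: Σ A_w = 8 = 2^3 = 8 ✓.


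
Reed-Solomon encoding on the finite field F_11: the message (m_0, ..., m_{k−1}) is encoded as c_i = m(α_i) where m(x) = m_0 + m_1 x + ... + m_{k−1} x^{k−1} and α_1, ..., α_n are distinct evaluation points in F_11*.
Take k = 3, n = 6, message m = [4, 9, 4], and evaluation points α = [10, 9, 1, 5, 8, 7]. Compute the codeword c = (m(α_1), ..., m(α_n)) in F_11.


c = [10, 2, 6, 6, 2, 10]

Message polynomial: m(x) = 4 + 9·x + 4·x^2 (mod 11).
For each evaluation point α_i, compute m(α_i) mod 11:
  α_1 = 10: Horner steps 4 → 5 → 10, so m(10) = 10.
  α_2 = 9: Horner steps 4 → 1 → 2, so m(9) = 2.
  α_3 = 1: Horner steps 4 → 2 → 6, so m(1) = 6.
  α_4 = 5: Horner steps 4 → 7 → 6, so m(5) = 6.
  α_5 = 8: Horner steps 4 → 8 → 2, so m(8) = 2.
  α_6 = 7: Horner steps 4 → 4 → 10, so m(7) = 10.
Codeword c = [10, 2, 6, 6, 2, 10] ∈ F_11^6.


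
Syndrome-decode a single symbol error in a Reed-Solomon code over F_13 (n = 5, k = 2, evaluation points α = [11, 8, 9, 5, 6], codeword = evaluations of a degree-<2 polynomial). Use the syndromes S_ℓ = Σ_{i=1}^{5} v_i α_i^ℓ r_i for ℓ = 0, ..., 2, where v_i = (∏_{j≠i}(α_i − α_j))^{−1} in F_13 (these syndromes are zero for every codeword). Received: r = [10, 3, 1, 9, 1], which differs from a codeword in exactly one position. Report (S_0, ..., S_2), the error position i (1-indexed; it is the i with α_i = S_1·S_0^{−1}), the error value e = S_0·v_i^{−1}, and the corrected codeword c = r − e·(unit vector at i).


S = (8, 9, 2), error at position 5, error magnitude e = 7, c = [10, 3, 1, 9, 7].

Step 1: column multipliers v_i = (∏_{j≠i}(α_i − α_j))^{−1} mod 13.
  i = 1 (α = 11): (11−8)(11−9)(11−5)(11−6) = 3·2·6·5 = 180 ≡ 11, so v_1 = 11^{−1} = 6 (mod 13).
  i = 2 (α = 8): (8−11)(8−9)(8−5)(8−6) = (−3)·(−1)·3·2 = 18 ≡ 5, so v_2 = 5^{−1} = 8 (mod 13).
  i = 3 (α = 9): (9−11)(9−8)(9−5)(9−6) = (−2)·1·4·3 = −24 ≡ 2, so v_3 = 2^{−1} = 7 (mod 13).
  i = 4 (α = 5): (5−11)(5−8)(5−9)(5−6) = (−6)·(−3)·(−4)·(−1) = 72 ≡ 7, so v_4 = 7^{−1} = 2 (mod 13).
  i = 5 (α = 6): (6−11)(6−8)(6−9)(6−5) = (−5)·(−2)·(−3)·1 = −30 ≡ 9, so v_5 = 9^{−1} = 3 (mod 13).
  v = [6, 8, 7, 2, 3].
Step 2: syndromes of r = [10, 3, 1, 9, 1] (all sums mod 13).
  S_0 = Σ v_i r_i = 6·10 + 8·3 + 7·1 + 2·9 + 3·1 = 112 ≡ 8.
  S_1 = Σ v_i α_i r_i = 6·11·10 + 8·8·3 + 7·9·1 + 2·5·9 + 3·6·1 = 1023 ≡ 9.
  α_i^2 mod 13 = [4, 12, 3, 12, 10].
  S_2 = Σ v_i α_i^2 r_i = 6·4·10 + 8·12·3 + 7·3·1 + 2·12·9 + 3·10·1 = 795 ≡ 2.
  S = (8, 9, 2) ≠ 0, so r is not a codeword (an error is present).
Step 3: locate the error. For a single error e at position i, S_ℓ = v_i·e·α_i^ℓ, so α_err = S_1/S_0.
  S_0^{−1} = 8^{−1} = 5 (mod 13), so α_err = 9·5 = 45 ≡ 6 = α_5. Error position i = 5.
  Consistency check: S_2/S_1 = 2·3 = 6 ≡ 6 = α_err ✓ (single-error assumption holds).
Step 4: error magnitude e = S_0/v_5 = S_0·∏_{j≠5}(α_5 − α_j) = 8·9 = 72 ≡ 7 (mod 13).
Step 5: correct position 5: c_5 = r_5 − e = 1 − 7 ≡ 7 (mod 13). Hence c = [10, 3, 1, 9, 7].
  Check: interpolating c through the α_i gives m(x) = 6 + 11·x (degree < 2) with m(α_i) = c_i for every i, so c is indeed a codeword.


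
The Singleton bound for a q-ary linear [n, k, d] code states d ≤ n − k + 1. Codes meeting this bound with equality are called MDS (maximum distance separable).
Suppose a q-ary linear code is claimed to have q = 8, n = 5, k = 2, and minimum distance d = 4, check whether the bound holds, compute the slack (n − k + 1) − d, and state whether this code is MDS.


Singleton RHS = n − k + 1 = 4, slack = 0, bound satisfied, MDS.

Singleton bound: d ≤ n − k + 1.
Here n = 5, k = 2, so n − k + 1 = 4.
Given d = 4, check d ≤ 4: YES.
Slack = (n − k + 1) − d = 0.
The code is MDS (slack = 0).
Description: the claimed parameters are [5, 2, 4]_8; such a code would be MDS (meets Singleton bound).


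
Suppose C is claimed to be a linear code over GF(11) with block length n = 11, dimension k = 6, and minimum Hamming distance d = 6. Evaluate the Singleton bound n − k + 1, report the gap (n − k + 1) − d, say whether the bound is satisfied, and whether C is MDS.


Singleton RHS = n − k + 1 = 6, slack = 0, bound satisfied, MDS.

Singleton bound: d ≤ n − k + 1.
Here n = 11, k = 6, so n − k + 1 = 6.
Given d = 6, check d ≤ 6: YES.
Slack = (n − k + 1) − d = 0.
The code is MDS (slack = 0).
Description: the claimed parameters are [11, 6, 6]_11; such a code would be MDS (meets Singleton bound).


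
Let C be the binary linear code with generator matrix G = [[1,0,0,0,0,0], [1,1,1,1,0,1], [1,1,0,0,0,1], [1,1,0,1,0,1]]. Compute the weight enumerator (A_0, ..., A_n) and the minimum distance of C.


Weight distribution: A_0 = 1, A_1 = 3, A_2 = 4, A_3 = 4, A_4 = 3, A_5 = 1. Minimum distance d = 1.

Enumerate all 2^4 = 16 messages m ∈ F_2^4.
For each, compute codeword c = mG in F_2^6, then tally its weight.
  m = 0000 → c = 000000, weight = 0.
  m = 1000 → c = 100000, weight = 1.
  m = 0100 → c = 111101, weight = 5.
  m = 1100 → c = 011101, weight = 4.
  m = 0010 → c = 110001, weight = 3.
  m = 1010 → c = 010001, weight = 2.
  m = 0110 → c = 001100, weight = 2.
  m = 1110 → c = 101100, weight = 3.
  m = 0001 → c = 110101, weight = 4.
  m = 1001 → c = 010101, weight = 3.
  m = 0101 → c = 001000, weight = 1.
  m = 1101 → c = 101000, weight = 2.
  m = 0011 → c = 000100, weight = 1.
  m = 1011 → c = 100100, weight = 2.
  m = 0111 → c = 111001, weight = 4.
  m = 1111 → c = 011001, weight = 3.
Tally weights:
  weight 0: 1 codewords.
  weight 1: 3 codewords.
  weight 2: 4 codewords.
  weight 3: 4 codewords.
  weight 4: 3 codewords.
  weight 5: 1 codewords.
Minimum distance d = smallest w > 0 with A_w > 0 = 1.
Sanity: Σ A_w = 16 = 2^4 = 16 ✓.


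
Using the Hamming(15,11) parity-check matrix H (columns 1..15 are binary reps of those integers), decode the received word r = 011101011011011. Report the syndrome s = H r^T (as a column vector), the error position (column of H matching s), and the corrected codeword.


s = (0, 1, 0, 0)^T, error position = 4, corrected codeword c = 011001011011011

Compute s = H r^T mod 2 one row at a time:
  s_1 = 1 + 1 + 0 + 1 + 1 + 0 + 1 + 1 = 6 ≡ 0 (mod 2).
  s_2 = 1 + 0 + 1 + 0 + 1 + 0 + 1 + 1 = 5 ≡ 1 (mod 2).
  s_3 = 1 + 1 + 1 + 0 + 0 + 1 + 1 + 1 = 6 ≡ 0 (mod 2).
  s_4 = 0 + 1 + 0 + 0 + 1 + 1 + 0 + 1 = 4 ≡ 0 (mod 2).
s = (0, 1, 0, 0)^T — this equals column 4 of H (binary 0100), so error is at position 4.
Correct: flip bit 4 of r = 011101011011011 to get c = 011001011011011.


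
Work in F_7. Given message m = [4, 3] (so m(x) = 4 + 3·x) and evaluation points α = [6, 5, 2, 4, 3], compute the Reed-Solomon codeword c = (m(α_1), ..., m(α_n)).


c = [1, 5, 3, 2, 6]

Message polynomial: m(x) = 4 + 3·x (mod 7).
For each evaluation point α_i, compute m(α_i) mod 7:
  α_1 = 6: Horner steps 3 → 1, so m(6) = 1.
  α_2 = 5: Horner steps 3 → 5, so m(5) = 5.
  α_3 = 2: Horner steps 3 → 3, so m(2) = 3.
  α_4 = 4: Horner steps 3 → 2, so m(4) = 2.
  α_5 = 3: Horner steps 3 → 6, so m(3) = 6.
Codeword c = [1, 5, 3, 2, 6] ∈ F_7^5.


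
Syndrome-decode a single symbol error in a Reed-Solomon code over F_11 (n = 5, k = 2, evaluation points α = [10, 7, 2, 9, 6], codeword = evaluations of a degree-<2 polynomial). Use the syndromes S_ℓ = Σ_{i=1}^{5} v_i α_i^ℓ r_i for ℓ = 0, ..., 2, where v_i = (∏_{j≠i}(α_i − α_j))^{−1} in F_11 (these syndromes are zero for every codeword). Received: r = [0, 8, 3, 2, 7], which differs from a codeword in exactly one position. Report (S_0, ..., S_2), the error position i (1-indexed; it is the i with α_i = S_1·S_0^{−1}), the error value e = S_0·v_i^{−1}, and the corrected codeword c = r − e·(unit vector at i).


S = (7, 8, 6), error at position 4, error magnitude e = 3, c = [0, 8, 3, 10, 7].

Step 1: column multipliers v_i = (∏_{j≠i}(α_i − α_j))^{−1} mod 11.
  i = 1 (α = 10): (10−7)(10−2)(10−9)(10−6) = 3·8·1·4 = 96 ≡ 8, so v_1 = 8^{−1} = 7 (mod 11).
  i = 2 (α = 7): (7−10)(7−2)(7−9)(7−6) = (−3)·5·(−2)·1 = 30 ≡ 8, so v_2 = 8^{−1} = 7 (mod 11).
  i = 3 (α = 2): (2−10)(2−7)(2−9)(2−6) = (−8)·(−5)·(−7)·(−4) = 1120 ≡ 9, so v_3 = 9^{−1} = 5 (mod 11).
  i = 4 (α = 9): (9−10)(9−7)(9−2)(9−6) = (−1)·2·7·3 = −42 ≡ 2, so v_4 = 2^{−1} = 6 (mod 11).
  i = 5 (α = 6): (6−10)(6−7)(6−2)(6−9) = (−4)·(−1)·4·(−3) = −48 ≡ 7, so v_5 = 7^{−1} = 8 (mod 11).
  v = [7, 7, 5, 6, 8].
Step 2: syndromes of r = [0, 8, 3, 2, 7] (all sums mod 11).
  S_0 = Σ v_i r_i = 7·0 + 7·8 + 5·3 + 6·2 + 8·7 = 139 ≡ 7.
  S_1 = Σ v_i α_i r_i = 7·10·0 + 7·7·8 + 5·2·3 + 6·9·2 + 8·6·7 = 866 ≡ 8.
  α_i^2 mod 11 = [1, 5, 4, 4, 3].
  S_2 = Σ v_i α_i^2 r_i = 7·1·0 + 7·5·8 + 5·4·3 + 6·4·2 + 8·3·7 = 556 ≡ 6.
  S = (7, 8, 6) ≠ 0, so r is not a codeword (an error is present).
Step 3: locate the error. For a single error e at position i, S_ℓ = v_i·e·α_i^ℓ, so α_err = S_1/S_0.
  S_0^{−1} = 7^{−1} = 8 (mod 11), so α_err = 8·8 = 64 ≡ 9 = α_4. Error position i = 4.
  Consistency check: S_2/S_1 = 6·7 = 42 ≡ 9 = α_err ✓ (single-error assumption holds).
Step 4: error magnitude e = S_0/v_4 = S_0·∏_{j≠4}(α_4 − α_j) = 7·2 = 14 ≡ 3 (mod 11).
Step 5: correct position 4: c_4 = r_4 − e = 2 − 3 ≡ 10 (mod 11). Hence c = [0, 8, 3, 10, 7].
  Check: interpolating c through the α_i gives m(x) = 1 + 1·x (degree < 2) with m(α_i) = c_i for every i, so c is indeed a codeword.


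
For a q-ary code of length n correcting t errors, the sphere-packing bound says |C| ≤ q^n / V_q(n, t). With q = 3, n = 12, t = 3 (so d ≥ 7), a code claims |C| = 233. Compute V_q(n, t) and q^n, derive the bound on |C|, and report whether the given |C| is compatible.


V_q(n, t) = 2049, q^n = 531441, Hamming bound = 259, |C| = 233 ≤ bound (satisfied).

Step 1: Compute V_q(n, t) = Σ_{j=0}^3 C(n, j) (q−1)^j.
  j = 0: C(12,0)·(2)^0 = 1·1 = 1.
  j = 1: C(12,1)·(2)^1 = 12·2 = 24.
  j = 2: C(12,2)·(2)^2 = 66·4 = 264.
  j = 3: C(12,3)·(2)^3 = 220·8 = 1760.
  V_q(n, t) = 1 + 24 + 264 + 1760 = 2049.
Step 2: q^n = 3^12 = 531441.
Step 3: Hamming bound ⌊q^n / V_q(n,t)⌋ = ⌊531441/2049⌋ = 259.
Step 4: Compare |C| = 233 to 259: satisfied.
The claimed |C| lies below the Hamming bound.


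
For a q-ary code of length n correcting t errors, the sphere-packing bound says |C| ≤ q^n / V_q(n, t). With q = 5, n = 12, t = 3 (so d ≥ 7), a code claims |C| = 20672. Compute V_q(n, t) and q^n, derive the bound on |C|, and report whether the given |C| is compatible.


V_q(n, t) = 15185, q^n = 244140625, Hamming bound = 16077, |C| = 20672 > bound (violated).

Step 1: Compute V_q(n, t) = Σ_{j=0}^3 C(n, j) (q−1)^j.
  j = 0: C(12,0)·(4)^0 = 1·1 = 1.
  j = 1: C(12,1)·(4)^1 = 12·4 = 48.
  j = 2: C(12,2)·(4)^2 = 66·16 = 1056.
  j = 3: C(12,3)·(4)^3 = 220·64 = 14080.
  V_q(n, t) = 1 + 48 + 1056 + 14080 = 15185.
Step 2: q^n = 5^12 = 244140625.
Step 3: Hamming bound ⌊q^n / V_q(n,t)⌋ = ⌊244140625/15185⌋ = 16077.
Step 4: Compare |C| = 20672 to 16077: violated.
The claimed |C| lies above the Hamming bound, so no 5-ary code of length 12 with d ≥ 7 can have 20672 codewords.


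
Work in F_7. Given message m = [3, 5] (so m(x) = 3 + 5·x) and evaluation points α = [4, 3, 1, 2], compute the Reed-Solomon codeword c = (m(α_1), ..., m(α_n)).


c = [2, 4, 1, 6]

Message polynomial: m(x) = 3 + 5·x (mod 7).
For each evaluation point α_i, compute m(α_i) mod 7:
  α_1 = 4: Horner steps 5 → 2, so m(4) = 2.
  α_2 = 3: Horner steps 5 → 4, so m(3) = 4.
  α_3 = 1: Horner steps 5 → 1, so m(1) = 1.
  α_4 = 2: Horner steps 5 → 6, so m(2) = 6.
Codeword c = [2, 4, 1, 6] ∈ F_7^4.


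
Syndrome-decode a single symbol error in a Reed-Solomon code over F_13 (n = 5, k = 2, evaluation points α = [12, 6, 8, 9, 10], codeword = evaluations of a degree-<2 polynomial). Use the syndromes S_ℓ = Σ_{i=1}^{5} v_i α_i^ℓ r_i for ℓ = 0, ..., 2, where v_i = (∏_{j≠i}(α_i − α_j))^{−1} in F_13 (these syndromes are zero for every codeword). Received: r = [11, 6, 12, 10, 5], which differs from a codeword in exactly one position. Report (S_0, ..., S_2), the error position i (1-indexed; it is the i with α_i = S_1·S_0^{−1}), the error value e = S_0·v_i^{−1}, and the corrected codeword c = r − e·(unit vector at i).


S = (11, 8, 7), error at position 4, error magnitude e = 8, c = [11, 6, 12, 2, 5].

Step 1: column multipliers v_i = (∏_{j≠i}(α_i − α_j))^{−1} mod 13.
  i = 1 (α = 12): (12−6)(12−8)(12−9)(12−10) = 6·4·3·2 = 144 ≡ 1, so v_1 = 1^{−1} = 1 (mod 13).
  i = 2 (α = 6): (6−12)(6−8)(6−9)(6−10) = (−6)·(−2)·(−3)·(−4) = 144 ≡ 1, so v_2 = 1^{−1} = 1 (mod 13).
  i = 3 (α = 8): (8−12)(8−6)(8−9)(8−10) = (−4)·2·(−1)·(−2) = −16 ≡ 10, so v_3 = 10^{−1} = 4 (mod 13).
  i = 4 (α = 9): (9−12)(9−6)(9−8)(9−10) = (−3)·3·1·(−1) = 9 ≡ 9, so v_4 = 9^{−1} = 3 (mod 13).
  i = 5 (α = 10): (10−12)(10−6)(10−8)(10−9) = (−2)·4·2·1 = −16 ≡ 10, so v_5 = 10^{−1} = 4 (mod 13).
  v = [1, 1, 4, 3, 4].
Step 2: syndromes of r = [11, 6, 12, 10, 5] (all sums mod 13).
  S_0 = Σ v_i r_i = 1·11 + 1·6 + 4·12 + 3·10 + 4·5 = 115 ≡ 11.
  S_1 = Σ v_i α_i r_i = 1·12·11 + 1·6·6 + 4·8·12 + 3·9·10 + 4·10·5 = 1022 ≡ 8.
  α_i^2 mod 13 = [1, 10, 12, 3, 9].
  S_2 = Σ v_i α_i^2 r_i = 1·1·11 + 1·10·6 + 4·12·12 + 3·3·10 + 4·9·5 = 917 ≡ 7.
  S = (11, 8, 7) ≠ 0, so r is not a codeword (an error is present).
Step 3: locate the error. For a single error e at position i, S_ℓ = v_i·e·α_i^ℓ, so α_err = S_1/S_0.
  S_0^{−1} = 11^{−1} = 6 (mod 13), so α_err = 8·6 = 48 ≡ 9 = α_4. Error position i = 4.
  Consistency check: S_2/S_1 = 7·5 = 35 ≡ 9 = α_err ✓ (single-error assumption holds).
Step 4: error magnitude e = S_0/v_4 = S_0·∏_{j≠4}(α_4 − α_j) = 11·9 = 99 ≡ 8 (mod 13).
Step 5: correct position 4: c_4 = r_4 − e = 10 − 8 ≡ 2 (mod 13). Hence c = [11, 6, 12, 2, 5].
  Check: interpolating c through the α_i gives m(x) = 1 + 3·x (degree < 2) with m(α_i) = c_i for every i, so c is indeed a codeword.


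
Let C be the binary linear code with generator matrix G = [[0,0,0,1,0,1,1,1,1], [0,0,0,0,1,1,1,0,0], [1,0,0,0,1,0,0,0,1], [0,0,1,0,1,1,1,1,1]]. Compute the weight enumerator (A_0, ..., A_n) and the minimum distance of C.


Weight distribution: A_0 = 1, A_3 = 5, A_4 = 5, A_5 = 2, A_6 = 2, A_7 = 1. Minimum distance d = 3.

Enumerate all 2^4 = 16 messages m ∈ F_2^4.
For each, compute codeword c = mG in F_2^9, then tally its weight.
  m = 0000 → c = 000000000, weight = 0.
  m = 1000 → c = 000101111, weight = 5.
  m = 0100 → c = 000011100, weight = 3.
  m = 1100 → c = 000110011, weight = 4.
  m = 0010 → c = 100010001, weight = 3.
  m = 1010 → c = 100111110, weight = 6.
  m = 0110 → c = 100001101, weight = 4.
  m = 1110 → c = 100100010, weight = 3.
  m = 0001 → c = 001011111, weight = 6.
  m = 1001 → c = 001110000, weight = 3.
  m = 0101 → c = 001000011, weight = 3.
  m = 1101 → c = 001101100, weight = 4.
  m = 0011 → c = 101001110, weight = 5.
  m = 1011 → c = 101100001, weight = 4.
  m = 0111 → c = 101010010, weight = 4.
  m = 1111 → c = 101111101, weight = 7.
Tally weights:
  weight 0: 1 codewords.
  weight 3: 5 codewords.
  weight 4: 5 codewords.
  weight 5: 2 codewords.
  weight 6: 2 codewords.
  weight 7: 1 codewords.
Minimum distance d = smallest w > 0 with A_w > 0 = 3.
Sanity: Σ A_w = 16 = 2^4 = 16 ✓.


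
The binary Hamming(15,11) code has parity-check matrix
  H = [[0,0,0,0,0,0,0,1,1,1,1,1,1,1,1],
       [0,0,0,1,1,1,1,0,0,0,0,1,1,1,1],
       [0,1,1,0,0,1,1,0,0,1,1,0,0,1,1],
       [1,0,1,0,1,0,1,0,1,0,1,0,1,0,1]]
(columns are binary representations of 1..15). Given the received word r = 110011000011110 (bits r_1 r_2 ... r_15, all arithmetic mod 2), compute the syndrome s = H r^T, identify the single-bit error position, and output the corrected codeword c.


s = (0, 1, 0, 0)^T, error position = 4, corrected codeword c = 110111000011110

Compute s = H r^T mod 2 one row at a time:
  s_1 = 0 + 0 + 0 + 1 + 1 + 1 + 1 + 0 = 4 ≡ 0 (mod 2).
  s_2 = 0 + 1 + 1 + 0 + 1 + 1 + 1 + 0 = 5 ≡ 1 (mod 2).
  s_3 = 1 + 0 + 1 + 0 + 0 + 1 + 1 + 0 = 4 ≡ 0 (mod 2).
  s_4 = 1 + 0 + 1 + 0 + 0 + 1 + 1 + 0 = 4 ≡ 0 (mod 2).
s = (0, 1, 0, 0)^T — this equals column 4 of H (binary 0100), so error is at position 4.
Correct: flip bit 4 of r = 110011000011110 to get c = 110111000011110.


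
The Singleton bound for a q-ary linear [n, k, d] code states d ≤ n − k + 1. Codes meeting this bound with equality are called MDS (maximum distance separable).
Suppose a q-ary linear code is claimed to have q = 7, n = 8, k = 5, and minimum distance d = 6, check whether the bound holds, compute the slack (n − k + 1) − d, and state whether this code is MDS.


Singleton RHS = n − k + 1 = 4, slack = -2, bound violated (no such code; not MDS).

Singleton bound: d ≤ n − k + 1.
Here n = 8, k = 5, so n − k + 1 = 4.
Given d = 6, check d ≤ 4: NO.
Slack = (n − k + 1) − d = -2.
The slack is negative: d = 6 exceeds n − k + 1 = 4 by 2, so the Singleton bound is violated and no linear [8, 5, 6]_7 code can exist. In particular it is not MDS (MDS requires d = n − k + 1 exactly).
Description: the claimed parameters are [8, 5, 6]_7; such a code would be impossible (violates the Singleton bound).


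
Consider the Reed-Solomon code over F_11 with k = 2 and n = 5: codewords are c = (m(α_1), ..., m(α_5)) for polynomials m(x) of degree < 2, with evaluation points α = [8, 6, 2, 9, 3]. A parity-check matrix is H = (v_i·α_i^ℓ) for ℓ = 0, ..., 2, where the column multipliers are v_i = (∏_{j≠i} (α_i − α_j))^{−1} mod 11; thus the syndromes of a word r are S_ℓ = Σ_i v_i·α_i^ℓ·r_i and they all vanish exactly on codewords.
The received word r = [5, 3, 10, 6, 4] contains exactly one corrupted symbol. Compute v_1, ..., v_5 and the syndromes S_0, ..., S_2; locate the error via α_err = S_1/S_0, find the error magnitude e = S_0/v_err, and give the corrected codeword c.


S = (9, 5, 4), error at position 5, error magnitude e = 4, c = [5, 3, 10, 6, 0].

Step 1: column multipliers v_i = (∏_{j≠i}(α_i − α_j))^{−1} mod 11.
  i = 1 (α = 8): (8−6)(8−2)(8−9)(8−3) = 2·6·(−1)·5 = −60 ≡ 6, so v_1 = 6^{−1} = 2 (mod 11).
  i = 2 (α = 6): (6−8)(6−2)(6−9)(6−3) = (−2)·4·(−3)·3 = 72 ≡ 6, so v_2 = 6^{−1} = 2 (mod 11).
  i = 3 (α = 2): (2−8)(2−6)(2−9)(2−3) = (−6)·(−4)·(−7)·(−1) = 168 ≡ 3, so v_3 = 3^{−1} = 4 (mod 11).
  i = 4 (α = 9): (9−8)(9−6)(9−2)(9−3) = 1·3·7·6 = 126 ≡ 5, so v_4 = 5^{−1} = 9 (mod 11).
  i = 5 (α = 3): (3−8)(3−6)(3−2)(3−9) = (−5)·(−3)·1·(−6) = −90 ≡ 9, so v_5 = 9^{−1} = 5 (mod 11).
  v = [2, 2, 4, 9, 5].
Step 2: syndromes of r = [5, 3, 10, 6, 4] (all sums mod 11).
  S_0 = Σ v_i r_i = 2·5 + 2·3 + 4·10 + 9·6 + 5·4 = 130 ≡ 9.
  S_1 = Σ v_i α_i r_i = 2·8·5 + 2·6·3 + 4·2·10 + 9·9·6 + 5·3·4 = 742 ≡ 5.
  α_i^2 mod 11 = [9, 3, 4, 4, 9].
  S_2 = Σ v_i α_i^2 r_i = 2·9·5 + 2·3·3 + 4·4·10 + 9·4·6 + 5·9·4 = 664 ≡ 4.
  S = (9, 5, 4) ≠ 0, so r is not a codeword (an error is present).
Step 3: locate the error. For a single error e at position i, S_ℓ = v_i·e·α_i^ℓ, so α_err = S_1/S_0.
  S_0^{−1} = 9^{−1} = 5 (mod 11), so α_err = 5·5 = 25 ≡ 3 = α_5. Error position i = 5.
  Consistency check: S_2/S_1 = 4·9 = 36 ≡ 3 = α_err ✓ (single-error assumption holds).
Step 4: error magnitude e = S_0/v_5 = S_0·∏_{j≠5}(α_5 − α_j) = 9·9 = 81 ≡ 4 (mod 11).
Step 5: correct position 5: c_5 = r_5 − e = 4 − 4 ≡ 0 (mod 11). Hence c = [5, 3, 10, 6, 0].
  Check: interpolating c through the α_i gives m(x) = 8 + 1·x (degree < 2) with m(α_i) = c_i for every i, so c is indeed a codeword.


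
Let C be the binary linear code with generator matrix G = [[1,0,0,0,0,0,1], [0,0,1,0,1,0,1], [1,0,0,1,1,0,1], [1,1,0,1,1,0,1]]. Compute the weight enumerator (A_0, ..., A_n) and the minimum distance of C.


Weight distribution: A_0 = 1, A_1 = 1, A_2 = 2, A_3 = 6, A_4 = 5, A_5 = 1. Minimum distance d = 1.

Enumerate all 2^4 = 16 messages m ∈ F_2^4.
For each, compute codeword c = mG in F_2^7, then tally its weight.
  m = 0000 → c = 0000000, weight = 0.
  m = 1000 → c = 1000001, weight = 2.
  m = 0100 → c = 0010101, weight = 3.
  m = 1100 → c = 1010100, weight = 3.
  m = 0010 → c = 1001101, weight = 4.
  m = 1010 → c = 0001100, weight = 2.
  m = 0110 → c = 1011000, weight = 3.
  m = 1110 → c = 0011001, weight = 3.
  m = 0001 → c = 1101101, weight = 5.
  m = 1001 → c = 0101100, weight = 3.
  m = 0101 → c = 1111000, weight = 4.
  m = 1101 → c = 0111001, weight = 4.
  m = 0011 → c = 0100000, weight = 1.
  m = 1011 → c = 1100001, weight = 3.
  m = 0111 → c = 0110101, weight = 4.
  m = 1111 → c = 1110100, weight = 4.
Tally weights:
  weight 0: 1 codewords.
  weight 1: 1 codewords.
  weight 2: 2 codewords.
  weight 3: 6 codewords.
  weight 4: 5 codewords.
  weight 5: 1 codewords.
Minimum distance d = smallest w > 0 with A_w > 0 = 1.
Sanity: Σ A_w = 16 = 2^4 = 16 ✓.


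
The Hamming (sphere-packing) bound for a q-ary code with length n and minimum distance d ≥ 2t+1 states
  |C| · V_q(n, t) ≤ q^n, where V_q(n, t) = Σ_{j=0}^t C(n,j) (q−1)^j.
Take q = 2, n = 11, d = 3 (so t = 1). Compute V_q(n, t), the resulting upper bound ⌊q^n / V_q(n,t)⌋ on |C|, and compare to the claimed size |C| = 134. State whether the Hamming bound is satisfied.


V_q(n, t) = 12, q^n = 2048, Hamming bound = 170, |C| = 134 ≤ bound (satisfied).

Step 1: Compute V_q(n, t) = Σ_{j=0}^1 C(n, j) (q−1)^j.
  j = 0: C(11,0)·(1)^0 = 1·1 = 1.
  j = 1: C(11,1)·(1)^1 = 11·1 = 11.
  V_q(n, t) = 1 + 11 = 12.
Step 2: q^n = 2^11 = 2048.
Step 3: Hamming bound ⌊q^n / V_q(n,t)⌋ = ⌊2048/12⌋ = 170.
Step 4: Compare |C| = 134 to 170: satisfied.
The claimed |C| lies below the Hamming bound.


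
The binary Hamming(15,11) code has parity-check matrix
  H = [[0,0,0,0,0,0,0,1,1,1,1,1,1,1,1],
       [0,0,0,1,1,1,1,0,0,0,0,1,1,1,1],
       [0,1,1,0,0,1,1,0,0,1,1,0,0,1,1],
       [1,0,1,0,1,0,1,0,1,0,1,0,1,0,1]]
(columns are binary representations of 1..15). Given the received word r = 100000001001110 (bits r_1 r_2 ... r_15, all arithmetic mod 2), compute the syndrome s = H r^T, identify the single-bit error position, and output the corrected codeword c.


s = (0, 1, 1, 1)^T, error position = 7, corrected codeword c = 100000101001110

Compute s = H r^T mod 2 one row at a time:
  s_1 = 0 + 1 + 0 + 0 + 1 + 1 + 1 + 0 = 4 ≡ 0 (mod 2).
  s_2 = 0 + 0 + 0 + 0 + 1 + 1 + 1 + 0 = 3 ≡ 1 (mod 2).
  s_3 = 0 + 0 + 0 + 0 + 0 + 0 + 1 + 0 = 1 ≡ 1 (mod 2).
  s_4 = 1 + 0 + 0 + 0 + 1 + 0 + 1 + 0 = 3 ≡ 1 (mod 2).
s = (0, 1, 1, 1)^T — this equals column 7 of H (binary 0111), so error is at position 7.
Correct: flip bit 7 of r = 100000001001110 to get c = 100000101001110.


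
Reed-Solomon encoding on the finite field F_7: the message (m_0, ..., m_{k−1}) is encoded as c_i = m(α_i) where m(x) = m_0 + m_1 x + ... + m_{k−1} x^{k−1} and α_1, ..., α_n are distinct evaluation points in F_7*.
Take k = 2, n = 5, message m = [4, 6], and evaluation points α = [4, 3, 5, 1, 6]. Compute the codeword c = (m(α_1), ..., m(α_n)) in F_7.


c = [0, 1, 6, 3, 5]

Message polynomial: m(x) = 4 + 6·x (mod 7).
For each evaluation point α_i, compute m(α_i) mod 7:
  α_1 = 4: Horner steps 6 → 0, so m(4) = 0.
  α_2 = 3: Horner steps 6 → 1, so m(3) = 1.
  α_3 = 5: Horner steps 6 → 6, so m(5) = 6.
  α_4 = 1: Horner steps 6 → 3, so m(1) = 3.
  α_5 = 6: Horner steps 6 → 5, so m(6) = 5.
Codeword c = [0, 1, 6, 3, 5] ∈ F_7^5.


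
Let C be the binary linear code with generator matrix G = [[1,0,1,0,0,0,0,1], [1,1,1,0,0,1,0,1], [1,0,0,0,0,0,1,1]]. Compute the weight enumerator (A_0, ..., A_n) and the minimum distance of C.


Weight distribution: A_0 = 1, A_2 = 2, A_3 = 2, A_4 = 1, A_5 = 2. Minimum distance d = 2.

Enumerate all 2^3 = 8 messages m ∈ F_2^3.
For each, compute codeword c = mG in F_2^8, then tally its weight.
  m = 000 → c = 00000000, weight = 0.
  m = 100 → c = 10100001, weight = 3.
  m = 010 → c = 11100101, weight = 5.
  m = 110 → c = 01000100, weight = 2.
  m = 001 → c = 10000011, weight = 3.
  m = 101 → c = 00100010, weight = 2.
  m = 011 → c = 01100110, weight = 4.
  m = 111 → c = 11000111, weight = 5.
Tally weights:
  weight 0: 1 codewords.
  weight 2: 2 codewords.
  weight 3: 2 codewords.
  weight 4: 1 codewords.
  weight 5: 2 codewords.
Minimum distance d = smallest w > 0 with A_w > 0 = 2.
Sanity: Σ A_w = 8 = 2^3 = 8 ✓.


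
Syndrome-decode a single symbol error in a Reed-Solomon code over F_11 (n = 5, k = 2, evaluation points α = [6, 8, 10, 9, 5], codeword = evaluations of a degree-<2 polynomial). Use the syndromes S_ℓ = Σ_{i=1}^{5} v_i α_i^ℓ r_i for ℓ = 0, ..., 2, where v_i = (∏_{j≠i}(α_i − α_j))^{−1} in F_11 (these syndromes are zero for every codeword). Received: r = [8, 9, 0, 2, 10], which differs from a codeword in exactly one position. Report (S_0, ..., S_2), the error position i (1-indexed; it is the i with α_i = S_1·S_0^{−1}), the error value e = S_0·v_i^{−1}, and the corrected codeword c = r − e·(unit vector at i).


S = (5, 7, 1), error at position 2, error magnitude e = 5, c = [8, 4, 0, 2, 10].

Step 1: column multipliers v_i = (∏_{j≠i}(α_i − α_j))^{−1} mod 11.
  i = 1 (α = 6): (6−8)(6−10)(6−9)(6−5) = (−2)·(−4)·(−3)·1 = −24 ≡ 9, so v_1 = 9^{−1} = 5 (mod 11).
  i = 2 (α = 8): (8−6)(8−10)(8−9)(8−5) = 2·(−2)·(−1)·3 = 12 ≡ 1, so v_2 = 1^{−1} = 1 (mod 11).
  i = 3 (α = 10): (10−6)(10−8)(10−9)(10−5) = 4·2·1·5 = 40 ≡ 7, so v_3 = 7^{−1} = 8 (mod 11).
  i = 4 (α = 9): (9−6)(9−8)(9−10)(9−5) = 3·1·(−1)·4 = −12 ≡ 10, so v_4 = 10^{−1} = 10 (mod 11).
  i = 5 (α = 5): (5−6)(5−8)(5−10)(5−9) = (−1)·(−3)·(−5)·(−4) = 60 ≡ 5, so v_5 = 5^{−1} = 9 (mod 11).
  v = [5, 1, 8, 10, 9].
Step 2: syndromes of r = [8, 9, 0, 2, 10] (all sums mod 11).
  S_0 = Σ v_i r_i = 5·8 + 1·9 + 8·0 + 10·2 + 9·10 = 159 ≡ 5.
  S_1 = Σ v_i α_i r_i = 5·6·8 + 1·8·9 + 8·10·0 + 10·9·2 + 9·5·10 = 942 ≡ 7.
  α_i^2 mod 11 = [3, 9, 1, 4, 3].
  S_2 = Σ v_i α_i^2 r_i = 5·3·8 + 1·9·9 + 8·1·0 + 10·4·2 + 9·3·10 = 551 ≡ 1.
  S = (5, 7, 1) ≠ 0, so r is not a codeword (an error is present).
Step 3: locate the error. For a single error e at position i, S_ℓ = v_i·e·α_i^ℓ, so α_err = S_1/S_0.
  S_0^{−1} = 5^{−1} = 9 (mod 11), so α_err = 7·9 = 63 ≡ 8 = α_2. Error position i = 2.
  Consistency check: S_2/S_1 = 1·8 = 8 ≡ 8 = α_err ✓ (single-error assumption holds).
Step 4: error magnitude e = S_0/v_2 = S_0·∏_{j≠2}(α_2 − α_j) = 5·1 = 5 ≡ 5 (mod 11).
Step 5: correct position 2: c_2 = r_2 − e = 9 − 5 ≡ 4 (mod 11). Hence c = [8, 4, 0, 2, 10].
  Check: interpolating c through the α_i gives m(x) = 9 + 9·x (degree < 2) with m(α_i) = c_i for every i, so c is indeed a codeword.


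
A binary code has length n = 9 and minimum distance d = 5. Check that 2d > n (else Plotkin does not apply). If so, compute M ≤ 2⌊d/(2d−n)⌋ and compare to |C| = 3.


Plotkin bound M ≤ 10; given |C| = 3 ≤ bound (satisfied).

Check applicability: 2d = 10, n = 9.
2d − n = 1 > 0, so Plotkin applies.
Compute d/(2d−n) = 5/1 ≈ 5.0000.
⌊d/(2d−n)⌋ = 5.
Plotkin bound: M ≤ 2·5 = 10.
Given |C| = 3, check: satisfied.
This |C| is below the Plotkin bound.


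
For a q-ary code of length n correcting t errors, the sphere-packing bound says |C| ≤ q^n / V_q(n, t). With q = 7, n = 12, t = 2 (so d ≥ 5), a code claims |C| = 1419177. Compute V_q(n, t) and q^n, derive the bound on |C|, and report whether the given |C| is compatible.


V_q(n, t) = 2449, q^n = 13841287201, Hamming bound = 5651811, |C| = 1419177 ≤ bound (satisfied).

Step 1: Compute V_q(n, t) = Σ_{j=0}^2 C(n, j) (q−1)^j.
  j = 0: C(12,0)·(6)^0 = 1·1 = 1.
  j = 1: C(12,1)·(6)^1 = 12·6 = 72.
  j = 2: C(12,2)·(6)^2 = 66·36 = 2376.
  V_q(n, t) = 1 + 72 + 2376 = 2449.
Step 2: q^n = 7^12 = 13841287201.
Step 3: Hamming bound ⌊q^n / V_q(n,t)⌋ = ⌊13841287201/2449⌋ = 5651811.
Step 4: Compare |C| = 1419177 to 5651811: satisfied.
The claimed |C| lies below the Hamming bound.


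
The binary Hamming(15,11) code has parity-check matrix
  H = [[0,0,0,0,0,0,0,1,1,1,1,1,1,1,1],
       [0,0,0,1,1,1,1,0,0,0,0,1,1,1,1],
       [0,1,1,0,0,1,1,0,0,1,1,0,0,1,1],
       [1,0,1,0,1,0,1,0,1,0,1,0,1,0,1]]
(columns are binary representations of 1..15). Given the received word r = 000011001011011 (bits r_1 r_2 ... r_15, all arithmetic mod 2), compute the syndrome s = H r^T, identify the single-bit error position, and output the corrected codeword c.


s = (1, 1, 0, 0)^T, error position = 12, corrected codeword c = 000011001010011

Compute s = H r^T mod 2 one row at a time:
  s_1 = 0 + 1 + 0 + 1 + 1 + 0 + 1 + 1 = 5 ≡ 1 (mod 2).
  s_2 = 0 + 1 + 1 + 0 + 1 + 0 + 1 + 1 = 5 ≡ 1 (mod 2).
  s_3 = 0 + 0 + 1 + 0 + 0 + 1 + 1 + 1 = 4 ≡ 0 (mod 2).
  s_4 = 0 + 0 + 1 + 0 + 1 + 1 + 0 + 1 = 4 ≡ 0 (mod 2).
s = (1, 1, 0, 0)^T — this equals column 12 of H (binary 1100), so error is at position 12.
Correct: flip bit 12 of r = 000011001011011 to get c = 000011001010011.


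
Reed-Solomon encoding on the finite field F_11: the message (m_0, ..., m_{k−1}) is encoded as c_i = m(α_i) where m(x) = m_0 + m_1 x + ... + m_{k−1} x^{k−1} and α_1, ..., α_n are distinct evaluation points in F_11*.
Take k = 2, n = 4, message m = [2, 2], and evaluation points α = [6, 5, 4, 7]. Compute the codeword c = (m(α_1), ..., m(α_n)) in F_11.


c = [3, 1, 10, 5]

Message polynomial: m(x) = 2 + 2·x (mod 11).
For each evaluation point α_i, compute m(α_i) mod 11:
  α_1 = 6: Horner steps 2 → 3, so m(6) = 3.
  α_2 = 5: Horner steps 2 → 1, so m(5) = 1.
  α_3 = 4: Horner steps 2 → 10, so m(4) = 10.
  α_4 = 7: Horner steps 2 → 5, so m(7) = 5.
Codeword c = [3, 1, 10, 5] ∈ F_11^4.


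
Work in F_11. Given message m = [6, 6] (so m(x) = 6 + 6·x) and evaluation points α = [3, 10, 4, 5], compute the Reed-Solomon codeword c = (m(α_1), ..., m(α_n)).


c = [2, 0, 8, 3]

Message polynomial: m(x) = 6 + 6·x (mod 11).
For each evaluation point α_i, compute m(α_i) mod 11:
  α_1 = 3: Horner steps 6 → 2, so m(3) = 2.
  α_2 = 10: Horner steps 6 → 0, so m(10) = 0.
  α_3 = 4: Horner steps 6 → 8, so m(4) = 8.
  α_4 = 5: Horner steps 6 → 3, so m(5) = 3.
Codeword c = [2, 0, 8, 3] ∈ F_11^4.


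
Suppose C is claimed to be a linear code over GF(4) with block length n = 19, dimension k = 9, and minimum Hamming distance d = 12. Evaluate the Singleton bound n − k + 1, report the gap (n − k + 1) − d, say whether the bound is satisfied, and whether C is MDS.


Singleton RHS = n − k + 1 = 11, slack = -1, bound violated (no such code; not MDS).

Singleton bound: d ≤ n − k + 1.
Here n = 19, k = 9, so n − k + 1 = 11.
Given d = 12, check d ≤ 11: NO.
Slack = (n − k + 1) − d = -1.
The slack is negative: d = 12 exceeds n − k + 1 = 11 by 1, so the Singleton bound is violated and no linear [19, 9, 12]_4 code can exist. In particular it is not MDS (MDS requires d = n − k + 1 exactly).
Description: the claimed parameters are [19, 9, 12]_4; such a code would be impossible (violates the Singleton bound).
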